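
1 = 1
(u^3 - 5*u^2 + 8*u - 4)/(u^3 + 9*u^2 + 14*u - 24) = (u^2 - 4*u + 4)/(u^2 + 10*u + 24)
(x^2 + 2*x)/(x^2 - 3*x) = (x + 2)/(x - 3)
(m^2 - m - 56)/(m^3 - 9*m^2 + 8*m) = (m + 7)/(m*(m - 1))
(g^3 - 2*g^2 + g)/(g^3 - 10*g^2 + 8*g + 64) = g*(g^2 - 2*g + 1)/(g^3 - 10*g^2 + 8*g + 64)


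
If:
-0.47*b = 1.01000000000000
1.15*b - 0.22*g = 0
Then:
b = -2.15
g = -11.23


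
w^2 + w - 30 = (w - 5)*(w + 6)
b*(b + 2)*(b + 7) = b^3 + 9*b^2 + 14*b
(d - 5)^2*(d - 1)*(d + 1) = d^4 - 10*d^3 + 24*d^2 + 10*d - 25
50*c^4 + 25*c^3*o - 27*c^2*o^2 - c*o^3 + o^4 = (-5*c + o)*(-2*c + o)*(c + o)*(5*c + o)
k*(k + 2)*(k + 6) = k^3 + 8*k^2 + 12*k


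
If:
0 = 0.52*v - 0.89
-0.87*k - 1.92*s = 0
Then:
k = -2.20689655172414*s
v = 1.71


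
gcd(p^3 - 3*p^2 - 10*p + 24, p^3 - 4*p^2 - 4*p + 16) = p^2 - 6*p + 8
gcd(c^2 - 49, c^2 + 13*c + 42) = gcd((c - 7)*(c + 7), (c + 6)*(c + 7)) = c + 7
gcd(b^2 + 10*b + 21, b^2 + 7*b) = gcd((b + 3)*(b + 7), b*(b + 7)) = b + 7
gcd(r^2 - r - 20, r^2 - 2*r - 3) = 1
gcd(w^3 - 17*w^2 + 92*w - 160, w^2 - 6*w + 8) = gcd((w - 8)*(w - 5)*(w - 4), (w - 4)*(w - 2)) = w - 4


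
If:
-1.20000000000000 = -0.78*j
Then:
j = 1.54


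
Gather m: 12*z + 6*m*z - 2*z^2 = 6*m*z - 2*z^2 + 12*z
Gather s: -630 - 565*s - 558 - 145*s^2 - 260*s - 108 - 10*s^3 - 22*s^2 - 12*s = -10*s^3 - 167*s^2 - 837*s - 1296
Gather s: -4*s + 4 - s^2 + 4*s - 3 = 1 - s^2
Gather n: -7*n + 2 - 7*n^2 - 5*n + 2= -7*n^2 - 12*n + 4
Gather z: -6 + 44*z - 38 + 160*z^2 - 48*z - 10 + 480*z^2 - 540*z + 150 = 640*z^2 - 544*z + 96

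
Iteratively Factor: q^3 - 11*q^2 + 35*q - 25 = (q - 5)*(q^2 - 6*q + 5) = (q - 5)*(q - 1)*(q - 5)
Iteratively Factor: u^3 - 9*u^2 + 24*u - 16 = (u - 1)*(u^2 - 8*u + 16) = (u - 4)*(u - 1)*(u - 4)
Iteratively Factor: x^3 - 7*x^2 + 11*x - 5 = (x - 1)*(x^2 - 6*x + 5) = (x - 5)*(x - 1)*(x - 1)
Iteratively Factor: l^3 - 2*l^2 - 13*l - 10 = (l + 1)*(l^2 - 3*l - 10) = (l - 5)*(l + 1)*(l + 2)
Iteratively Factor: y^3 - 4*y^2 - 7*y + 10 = (y - 1)*(y^2 - 3*y - 10) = (y - 1)*(y + 2)*(y - 5)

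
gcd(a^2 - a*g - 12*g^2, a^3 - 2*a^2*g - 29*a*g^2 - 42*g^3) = a + 3*g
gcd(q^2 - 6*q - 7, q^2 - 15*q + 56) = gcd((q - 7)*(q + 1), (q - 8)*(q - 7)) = q - 7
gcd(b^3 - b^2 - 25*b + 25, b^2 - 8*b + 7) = b - 1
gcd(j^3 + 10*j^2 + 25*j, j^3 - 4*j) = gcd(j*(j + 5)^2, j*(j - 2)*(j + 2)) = j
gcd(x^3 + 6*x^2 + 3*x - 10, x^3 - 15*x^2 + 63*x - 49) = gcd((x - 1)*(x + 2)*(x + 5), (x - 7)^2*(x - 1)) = x - 1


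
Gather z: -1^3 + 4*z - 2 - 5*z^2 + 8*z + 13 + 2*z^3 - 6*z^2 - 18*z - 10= 2*z^3 - 11*z^2 - 6*z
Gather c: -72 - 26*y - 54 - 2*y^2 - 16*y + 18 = -2*y^2 - 42*y - 108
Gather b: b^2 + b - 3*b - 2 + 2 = b^2 - 2*b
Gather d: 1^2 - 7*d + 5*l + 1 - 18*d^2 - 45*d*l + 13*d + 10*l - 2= -18*d^2 + d*(6 - 45*l) + 15*l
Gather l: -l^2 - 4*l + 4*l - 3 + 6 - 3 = -l^2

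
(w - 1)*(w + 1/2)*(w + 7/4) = w^3 + 5*w^2/4 - 11*w/8 - 7/8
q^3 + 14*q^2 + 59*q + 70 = (q + 2)*(q + 5)*(q + 7)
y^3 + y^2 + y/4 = y*(y + 1/2)^2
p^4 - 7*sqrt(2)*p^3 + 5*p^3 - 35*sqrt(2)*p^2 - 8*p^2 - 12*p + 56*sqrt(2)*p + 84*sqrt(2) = (p - 2)*(p + 1)*(p + 6)*(p - 7*sqrt(2))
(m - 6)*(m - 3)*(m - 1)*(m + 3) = m^4 - 7*m^3 - 3*m^2 + 63*m - 54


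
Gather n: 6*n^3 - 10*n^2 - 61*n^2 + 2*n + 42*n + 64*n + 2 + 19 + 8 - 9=6*n^3 - 71*n^2 + 108*n + 20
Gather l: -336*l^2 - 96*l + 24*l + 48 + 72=-336*l^2 - 72*l + 120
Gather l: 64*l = 64*l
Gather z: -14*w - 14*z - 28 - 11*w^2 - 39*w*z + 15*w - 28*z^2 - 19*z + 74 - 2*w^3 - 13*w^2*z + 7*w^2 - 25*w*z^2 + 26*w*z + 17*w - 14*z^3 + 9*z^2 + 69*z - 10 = -2*w^3 - 4*w^2 + 18*w - 14*z^3 + z^2*(-25*w - 19) + z*(-13*w^2 - 13*w + 36) + 36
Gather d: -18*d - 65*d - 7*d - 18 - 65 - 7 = -90*d - 90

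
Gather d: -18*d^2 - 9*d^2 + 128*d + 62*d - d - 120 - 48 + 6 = -27*d^2 + 189*d - 162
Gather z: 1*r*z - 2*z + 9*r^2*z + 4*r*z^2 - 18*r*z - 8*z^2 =z^2*(4*r - 8) + z*(9*r^2 - 17*r - 2)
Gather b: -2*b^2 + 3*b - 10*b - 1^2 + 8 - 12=-2*b^2 - 7*b - 5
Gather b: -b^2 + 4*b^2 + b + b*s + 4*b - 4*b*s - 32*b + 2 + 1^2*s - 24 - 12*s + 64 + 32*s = 3*b^2 + b*(-3*s - 27) + 21*s + 42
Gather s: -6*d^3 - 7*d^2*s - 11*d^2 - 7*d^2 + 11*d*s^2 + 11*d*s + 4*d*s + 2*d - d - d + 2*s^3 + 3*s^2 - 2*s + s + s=-6*d^3 - 18*d^2 + 2*s^3 + s^2*(11*d + 3) + s*(-7*d^2 + 15*d)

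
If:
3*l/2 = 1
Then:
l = 2/3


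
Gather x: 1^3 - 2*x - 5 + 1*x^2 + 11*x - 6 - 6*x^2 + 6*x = -5*x^2 + 15*x - 10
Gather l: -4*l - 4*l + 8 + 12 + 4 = 24 - 8*l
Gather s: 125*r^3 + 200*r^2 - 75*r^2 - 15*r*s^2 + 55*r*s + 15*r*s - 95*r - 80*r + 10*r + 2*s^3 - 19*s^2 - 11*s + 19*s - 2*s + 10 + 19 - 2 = 125*r^3 + 125*r^2 - 165*r + 2*s^3 + s^2*(-15*r - 19) + s*(70*r + 6) + 27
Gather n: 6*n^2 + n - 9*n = 6*n^2 - 8*n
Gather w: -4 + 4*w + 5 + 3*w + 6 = 7*w + 7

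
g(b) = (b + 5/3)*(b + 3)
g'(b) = 2*b + 14/3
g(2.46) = 22.53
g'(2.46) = 9.59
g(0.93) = 10.20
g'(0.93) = 6.53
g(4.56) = 47.07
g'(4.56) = 13.79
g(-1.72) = -0.07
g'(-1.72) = 1.23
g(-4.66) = 4.97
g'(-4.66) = -4.65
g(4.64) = 48.18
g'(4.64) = 13.95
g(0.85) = 9.69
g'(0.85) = 6.37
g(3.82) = 37.42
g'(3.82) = 12.31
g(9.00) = 128.00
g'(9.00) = 22.67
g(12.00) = 205.00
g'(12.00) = 28.67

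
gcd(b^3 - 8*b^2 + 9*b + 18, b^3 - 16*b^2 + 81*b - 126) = b^2 - 9*b + 18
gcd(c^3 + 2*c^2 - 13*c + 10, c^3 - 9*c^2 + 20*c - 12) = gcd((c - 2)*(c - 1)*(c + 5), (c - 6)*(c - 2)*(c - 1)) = c^2 - 3*c + 2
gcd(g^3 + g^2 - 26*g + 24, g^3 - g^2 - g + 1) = g - 1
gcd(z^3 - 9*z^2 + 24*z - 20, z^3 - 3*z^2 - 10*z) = z - 5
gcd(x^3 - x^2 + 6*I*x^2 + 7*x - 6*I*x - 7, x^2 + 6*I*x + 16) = 1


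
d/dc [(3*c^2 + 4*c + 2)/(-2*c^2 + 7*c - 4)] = (29*c^2 - 16*c - 30)/(4*c^4 - 28*c^3 + 65*c^2 - 56*c + 16)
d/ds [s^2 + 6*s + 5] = 2*s + 6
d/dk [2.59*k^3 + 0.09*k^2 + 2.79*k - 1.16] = 7.77*k^2 + 0.18*k + 2.79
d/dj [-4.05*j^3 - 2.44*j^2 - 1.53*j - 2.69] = -12.15*j^2 - 4.88*j - 1.53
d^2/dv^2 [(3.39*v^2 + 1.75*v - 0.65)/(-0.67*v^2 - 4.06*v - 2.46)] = (16.871806*v^3 + 35.275098*v^2 + 27.91488*v + 13.212772)/(0.300763*v^6 + 5.467602*v^5 + 36.444918*v^4 + 107.073568*v^3 + 133.812684*v^2 + 73.708488*v + 14.886936)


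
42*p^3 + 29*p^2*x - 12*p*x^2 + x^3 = (-7*p + x)*(-6*p + x)*(p + x)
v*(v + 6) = v^2 + 6*v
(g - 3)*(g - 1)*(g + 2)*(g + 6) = g^4 + 4*g^3 - 17*g^2 - 24*g + 36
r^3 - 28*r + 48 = (r - 4)*(r - 2)*(r + 6)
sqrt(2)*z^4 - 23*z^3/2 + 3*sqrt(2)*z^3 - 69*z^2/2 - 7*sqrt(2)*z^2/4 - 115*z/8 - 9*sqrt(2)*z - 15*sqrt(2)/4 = (z + 1/2)*(z + 5/2)*(z - 6*sqrt(2))*(sqrt(2)*z + 1/2)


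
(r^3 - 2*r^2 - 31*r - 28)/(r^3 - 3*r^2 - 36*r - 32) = (r - 7)/(r - 8)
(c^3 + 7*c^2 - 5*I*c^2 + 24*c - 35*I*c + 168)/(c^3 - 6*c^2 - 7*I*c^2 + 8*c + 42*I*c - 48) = (c^2 + c*(7 + 3*I) + 21*I)/(c^2 + c*(-6 + I) - 6*I)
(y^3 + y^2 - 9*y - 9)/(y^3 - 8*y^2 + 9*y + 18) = (y + 3)/(y - 6)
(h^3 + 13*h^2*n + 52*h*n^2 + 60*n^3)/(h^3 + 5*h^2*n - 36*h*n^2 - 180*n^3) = (h + 2*n)/(h - 6*n)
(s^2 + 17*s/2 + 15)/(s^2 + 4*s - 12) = (s + 5/2)/(s - 2)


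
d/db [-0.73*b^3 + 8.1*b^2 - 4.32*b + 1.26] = -2.19*b^2 + 16.2*b - 4.32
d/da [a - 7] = 1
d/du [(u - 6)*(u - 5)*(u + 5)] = 3*u^2 - 12*u - 25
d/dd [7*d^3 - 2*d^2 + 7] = d*(21*d - 4)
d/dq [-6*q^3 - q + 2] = -18*q^2 - 1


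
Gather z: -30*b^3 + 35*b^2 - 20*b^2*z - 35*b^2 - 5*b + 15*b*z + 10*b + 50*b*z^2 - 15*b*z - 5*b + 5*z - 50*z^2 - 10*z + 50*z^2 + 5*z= -30*b^3 - 20*b^2*z + 50*b*z^2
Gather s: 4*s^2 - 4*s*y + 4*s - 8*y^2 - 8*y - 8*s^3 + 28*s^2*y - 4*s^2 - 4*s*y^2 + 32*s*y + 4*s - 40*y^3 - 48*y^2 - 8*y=-8*s^3 + 28*s^2*y + s*(-4*y^2 + 28*y + 8) - 40*y^3 - 56*y^2 - 16*y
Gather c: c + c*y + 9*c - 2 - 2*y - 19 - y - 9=c*(y + 10) - 3*y - 30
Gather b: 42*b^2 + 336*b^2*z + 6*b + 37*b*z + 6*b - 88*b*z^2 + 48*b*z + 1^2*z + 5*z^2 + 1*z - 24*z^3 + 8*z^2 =b^2*(336*z + 42) + b*(-88*z^2 + 85*z + 12) - 24*z^3 + 13*z^2 + 2*z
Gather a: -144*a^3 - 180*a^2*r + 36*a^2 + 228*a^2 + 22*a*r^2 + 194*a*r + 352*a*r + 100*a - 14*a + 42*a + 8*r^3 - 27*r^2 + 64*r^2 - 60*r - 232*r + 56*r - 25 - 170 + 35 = -144*a^3 + a^2*(264 - 180*r) + a*(22*r^2 + 546*r + 128) + 8*r^3 + 37*r^2 - 236*r - 160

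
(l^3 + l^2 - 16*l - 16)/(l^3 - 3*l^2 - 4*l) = (l + 4)/l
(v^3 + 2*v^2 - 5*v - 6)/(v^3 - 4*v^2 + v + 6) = (v + 3)/(v - 3)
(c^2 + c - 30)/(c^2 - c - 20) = (c + 6)/(c + 4)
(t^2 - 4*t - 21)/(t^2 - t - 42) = (t + 3)/(t + 6)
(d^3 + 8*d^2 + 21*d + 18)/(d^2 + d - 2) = (d^2 + 6*d + 9)/(d - 1)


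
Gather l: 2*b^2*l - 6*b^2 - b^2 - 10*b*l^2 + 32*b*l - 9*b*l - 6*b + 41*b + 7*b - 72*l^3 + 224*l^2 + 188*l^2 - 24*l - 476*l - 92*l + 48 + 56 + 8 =-7*b^2 + 42*b - 72*l^3 + l^2*(412 - 10*b) + l*(2*b^2 + 23*b - 592) + 112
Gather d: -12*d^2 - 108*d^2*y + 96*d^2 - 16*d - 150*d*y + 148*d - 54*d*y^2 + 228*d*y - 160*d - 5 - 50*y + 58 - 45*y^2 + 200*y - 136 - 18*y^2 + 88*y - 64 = d^2*(84 - 108*y) + d*(-54*y^2 + 78*y - 28) - 63*y^2 + 238*y - 147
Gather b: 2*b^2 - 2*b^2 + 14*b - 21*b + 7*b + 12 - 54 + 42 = 0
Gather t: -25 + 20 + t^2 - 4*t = t^2 - 4*t - 5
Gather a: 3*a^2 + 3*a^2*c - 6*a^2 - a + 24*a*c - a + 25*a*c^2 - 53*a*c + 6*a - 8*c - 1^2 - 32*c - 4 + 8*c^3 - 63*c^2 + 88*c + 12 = a^2*(3*c - 3) + a*(25*c^2 - 29*c + 4) + 8*c^3 - 63*c^2 + 48*c + 7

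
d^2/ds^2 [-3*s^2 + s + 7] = -6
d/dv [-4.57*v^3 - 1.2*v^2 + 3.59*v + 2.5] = -13.71*v^2 - 2.4*v + 3.59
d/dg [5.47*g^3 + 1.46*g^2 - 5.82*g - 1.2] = 16.41*g^2 + 2.92*g - 5.82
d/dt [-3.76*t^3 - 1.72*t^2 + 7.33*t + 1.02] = -11.28*t^2 - 3.44*t + 7.33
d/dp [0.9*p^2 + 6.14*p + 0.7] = 1.8*p + 6.14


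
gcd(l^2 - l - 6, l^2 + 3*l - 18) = l - 3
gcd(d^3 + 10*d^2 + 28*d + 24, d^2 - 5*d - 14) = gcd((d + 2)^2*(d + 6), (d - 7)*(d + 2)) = d + 2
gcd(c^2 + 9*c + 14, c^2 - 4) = c + 2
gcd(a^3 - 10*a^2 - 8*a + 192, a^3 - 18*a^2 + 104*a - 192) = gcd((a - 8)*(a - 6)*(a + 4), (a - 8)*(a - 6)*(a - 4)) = a^2 - 14*a + 48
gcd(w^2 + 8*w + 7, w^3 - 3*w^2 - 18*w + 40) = 1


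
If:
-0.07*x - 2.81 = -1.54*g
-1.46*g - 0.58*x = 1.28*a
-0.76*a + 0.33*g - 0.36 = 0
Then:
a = 0.23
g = 1.62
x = -4.57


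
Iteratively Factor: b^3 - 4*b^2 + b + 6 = (b - 3)*(b^2 - b - 2) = (b - 3)*(b + 1)*(b - 2)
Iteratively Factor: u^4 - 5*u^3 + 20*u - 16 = (u - 2)*(u^3 - 3*u^2 - 6*u + 8) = (u - 4)*(u - 2)*(u^2 + u - 2) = (u - 4)*(u - 2)*(u - 1)*(u + 2)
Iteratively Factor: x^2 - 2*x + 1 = (x - 1)*(x - 1)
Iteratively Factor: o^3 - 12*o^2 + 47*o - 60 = (o - 5)*(o^2 - 7*o + 12) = (o - 5)*(o - 3)*(o - 4)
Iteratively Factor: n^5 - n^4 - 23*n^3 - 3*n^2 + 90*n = (n + 3)*(n^4 - 4*n^3 - 11*n^2 + 30*n) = n*(n + 3)*(n^3 - 4*n^2 - 11*n + 30) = n*(n - 2)*(n + 3)*(n^2 - 2*n - 15) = n*(n - 2)*(n + 3)^2*(n - 5)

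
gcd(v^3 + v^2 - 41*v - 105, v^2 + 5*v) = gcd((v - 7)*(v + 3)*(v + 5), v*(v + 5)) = v + 5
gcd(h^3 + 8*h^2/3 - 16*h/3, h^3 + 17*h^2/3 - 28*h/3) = h^2 - 4*h/3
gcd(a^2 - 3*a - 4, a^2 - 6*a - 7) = a + 1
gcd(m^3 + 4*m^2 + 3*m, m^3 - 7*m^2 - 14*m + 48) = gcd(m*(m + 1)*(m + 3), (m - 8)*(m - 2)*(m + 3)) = m + 3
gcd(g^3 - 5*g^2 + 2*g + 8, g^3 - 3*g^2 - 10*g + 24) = g^2 - 6*g + 8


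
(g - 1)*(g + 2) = g^2 + g - 2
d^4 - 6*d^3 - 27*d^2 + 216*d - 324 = (d - 6)*(d - 3)^2*(d + 6)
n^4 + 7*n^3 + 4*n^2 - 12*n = n*(n - 1)*(n + 2)*(n + 6)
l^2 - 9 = (l - 3)*(l + 3)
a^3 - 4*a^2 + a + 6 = (a - 3)*(a - 2)*(a + 1)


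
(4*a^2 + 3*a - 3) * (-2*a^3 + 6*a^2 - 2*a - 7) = -8*a^5 + 18*a^4 + 16*a^3 - 52*a^2 - 15*a + 21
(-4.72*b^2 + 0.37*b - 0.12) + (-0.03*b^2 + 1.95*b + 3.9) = -4.75*b^2 + 2.32*b + 3.78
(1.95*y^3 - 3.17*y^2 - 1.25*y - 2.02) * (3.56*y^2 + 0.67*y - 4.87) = 6.942*y^5 - 9.9787*y^4 - 16.0704*y^3 + 7.4092*y^2 + 4.7341*y + 9.8374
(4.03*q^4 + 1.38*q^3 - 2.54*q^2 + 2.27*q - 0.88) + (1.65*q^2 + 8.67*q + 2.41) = 4.03*q^4 + 1.38*q^3 - 0.89*q^2 + 10.94*q + 1.53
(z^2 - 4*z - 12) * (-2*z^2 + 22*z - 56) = -2*z^4 + 30*z^3 - 120*z^2 - 40*z + 672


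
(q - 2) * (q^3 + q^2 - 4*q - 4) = q^4 - q^3 - 6*q^2 + 4*q + 8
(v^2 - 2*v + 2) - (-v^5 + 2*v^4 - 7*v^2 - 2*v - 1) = v^5 - 2*v^4 + 8*v^2 + 3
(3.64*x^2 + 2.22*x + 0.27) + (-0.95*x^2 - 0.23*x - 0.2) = 2.69*x^2 + 1.99*x + 0.07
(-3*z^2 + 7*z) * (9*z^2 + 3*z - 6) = -27*z^4 + 54*z^3 + 39*z^2 - 42*z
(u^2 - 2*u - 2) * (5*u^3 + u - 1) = 5*u^5 - 10*u^4 - 9*u^3 - 3*u^2 + 2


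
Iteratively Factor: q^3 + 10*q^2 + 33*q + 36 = (q + 3)*(q^2 + 7*q + 12) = (q + 3)^2*(q + 4)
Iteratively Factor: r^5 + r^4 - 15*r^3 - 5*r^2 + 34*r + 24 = (r + 1)*(r^4 - 15*r^2 + 10*r + 24) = (r - 2)*(r + 1)*(r^3 + 2*r^2 - 11*r - 12) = (r - 3)*(r - 2)*(r + 1)*(r^2 + 5*r + 4) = (r - 3)*(r - 2)*(r + 1)^2*(r + 4)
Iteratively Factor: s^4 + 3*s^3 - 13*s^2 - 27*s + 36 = (s - 1)*(s^3 + 4*s^2 - 9*s - 36) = (s - 3)*(s - 1)*(s^2 + 7*s + 12) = (s - 3)*(s - 1)*(s + 3)*(s + 4)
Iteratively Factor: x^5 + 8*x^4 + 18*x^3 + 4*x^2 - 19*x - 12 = (x + 4)*(x^4 + 4*x^3 + 2*x^2 - 4*x - 3) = (x + 1)*(x + 4)*(x^3 + 3*x^2 - x - 3) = (x + 1)*(x + 3)*(x + 4)*(x^2 - 1) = (x - 1)*(x + 1)*(x + 3)*(x + 4)*(x + 1)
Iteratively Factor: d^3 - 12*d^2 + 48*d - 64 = (d - 4)*(d^2 - 8*d + 16) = (d - 4)^2*(d - 4)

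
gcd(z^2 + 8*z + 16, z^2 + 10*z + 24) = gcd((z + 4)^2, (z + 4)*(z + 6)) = z + 4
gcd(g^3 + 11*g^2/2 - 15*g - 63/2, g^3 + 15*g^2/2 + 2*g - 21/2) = g^2 + 17*g/2 + 21/2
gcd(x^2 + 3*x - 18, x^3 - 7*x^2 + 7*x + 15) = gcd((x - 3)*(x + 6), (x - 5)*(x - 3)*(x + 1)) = x - 3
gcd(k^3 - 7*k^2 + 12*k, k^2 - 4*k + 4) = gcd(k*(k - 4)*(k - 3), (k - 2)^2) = 1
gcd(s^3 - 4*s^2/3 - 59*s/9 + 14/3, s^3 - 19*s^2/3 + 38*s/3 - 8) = s - 3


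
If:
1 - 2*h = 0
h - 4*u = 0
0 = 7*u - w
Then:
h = 1/2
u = 1/8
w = 7/8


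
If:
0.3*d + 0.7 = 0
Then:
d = -2.33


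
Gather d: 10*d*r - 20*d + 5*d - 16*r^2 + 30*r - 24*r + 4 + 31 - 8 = d*(10*r - 15) - 16*r^2 + 6*r + 27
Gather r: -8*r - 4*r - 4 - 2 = -12*r - 6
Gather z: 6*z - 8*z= -2*z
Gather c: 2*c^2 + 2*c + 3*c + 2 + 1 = 2*c^2 + 5*c + 3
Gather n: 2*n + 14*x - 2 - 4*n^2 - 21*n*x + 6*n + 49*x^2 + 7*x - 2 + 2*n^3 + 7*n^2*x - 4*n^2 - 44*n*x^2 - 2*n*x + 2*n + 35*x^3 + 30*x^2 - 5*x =2*n^3 + n^2*(7*x - 8) + n*(-44*x^2 - 23*x + 10) + 35*x^3 + 79*x^2 + 16*x - 4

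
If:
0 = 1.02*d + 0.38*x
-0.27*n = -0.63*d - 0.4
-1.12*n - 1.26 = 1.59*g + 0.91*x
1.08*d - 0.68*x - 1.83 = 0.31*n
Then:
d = 1.05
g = -1.95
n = 3.93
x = -2.82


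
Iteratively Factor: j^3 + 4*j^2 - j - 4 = (j + 1)*(j^2 + 3*j - 4) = (j + 1)*(j + 4)*(j - 1)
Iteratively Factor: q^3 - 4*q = (q)*(q^2 - 4) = q*(q + 2)*(q - 2)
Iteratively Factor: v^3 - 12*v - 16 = (v + 2)*(v^2 - 2*v - 8) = (v + 2)^2*(v - 4)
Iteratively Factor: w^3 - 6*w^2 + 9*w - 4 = (w - 1)*(w^2 - 5*w + 4) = (w - 1)^2*(w - 4)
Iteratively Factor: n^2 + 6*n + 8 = (n + 4)*(n + 2)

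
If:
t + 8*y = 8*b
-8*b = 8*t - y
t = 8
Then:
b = -65/7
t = 8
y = -72/7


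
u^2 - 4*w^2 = (u - 2*w)*(u + 2*w)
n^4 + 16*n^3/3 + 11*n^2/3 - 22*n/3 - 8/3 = (n - 1)*(n + 1/3)*(n + 2)*(n + 4)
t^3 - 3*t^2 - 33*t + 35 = (t - 7)*(t - 1)*(t + 5)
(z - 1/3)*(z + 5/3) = z^2 + 4*z/3 - 5/9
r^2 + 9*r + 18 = (r + 3)*(r + 6)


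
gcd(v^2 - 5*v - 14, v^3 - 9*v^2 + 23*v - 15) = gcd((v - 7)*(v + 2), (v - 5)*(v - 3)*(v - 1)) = 1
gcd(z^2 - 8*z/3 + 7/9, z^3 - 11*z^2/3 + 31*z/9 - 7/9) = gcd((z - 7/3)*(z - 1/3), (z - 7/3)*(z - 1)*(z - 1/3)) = z^2 - 8*z/3 + 7/9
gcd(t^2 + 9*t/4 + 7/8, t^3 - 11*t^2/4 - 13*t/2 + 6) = 1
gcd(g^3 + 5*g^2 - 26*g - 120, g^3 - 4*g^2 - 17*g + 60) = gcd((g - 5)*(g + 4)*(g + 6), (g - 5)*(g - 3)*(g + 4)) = g^2 - g - 20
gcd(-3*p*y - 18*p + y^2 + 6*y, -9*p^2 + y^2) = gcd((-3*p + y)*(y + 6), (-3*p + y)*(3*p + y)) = -3*p + y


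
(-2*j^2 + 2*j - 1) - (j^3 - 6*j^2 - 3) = -j^3 + 4*j^2 + 2*j + 2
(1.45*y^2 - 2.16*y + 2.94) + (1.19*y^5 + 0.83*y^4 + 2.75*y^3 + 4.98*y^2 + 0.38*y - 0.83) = 1.19*y^5 + 0.83*y^4 + 2.75*y^3 + 6.43*y^2 - 1.78*y + 2.11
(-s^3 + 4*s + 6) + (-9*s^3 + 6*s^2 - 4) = -10*s^3 + 6*s^2 + 4*s + 2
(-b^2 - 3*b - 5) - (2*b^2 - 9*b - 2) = -3*b^2 + 6*b - 3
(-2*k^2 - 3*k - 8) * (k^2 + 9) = -2*k^4 - 3*k^3 - 26*k^2 - 27*k - 72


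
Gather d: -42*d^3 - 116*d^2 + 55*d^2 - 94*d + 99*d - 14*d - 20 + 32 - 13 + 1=-42*d^3 - 61*d^2 - 9*d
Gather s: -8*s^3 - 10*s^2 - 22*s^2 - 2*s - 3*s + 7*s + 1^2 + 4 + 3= -8*s^3 - 32*s^2 + 2*s + 8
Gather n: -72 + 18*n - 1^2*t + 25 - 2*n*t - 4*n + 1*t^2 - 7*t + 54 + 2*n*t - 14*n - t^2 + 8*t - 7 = 0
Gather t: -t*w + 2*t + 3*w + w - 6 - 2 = t*(2 - w) + 4*w - 8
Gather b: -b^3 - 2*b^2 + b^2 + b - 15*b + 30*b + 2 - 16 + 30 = -b^3 - b^2 + 16*b + 16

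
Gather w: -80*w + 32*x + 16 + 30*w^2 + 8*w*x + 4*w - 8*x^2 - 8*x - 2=30*w^2 + w*(8*x - 76) - 8*x^2 + 24*x + 14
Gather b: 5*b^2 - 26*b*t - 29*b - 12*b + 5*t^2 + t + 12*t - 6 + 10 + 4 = 5*b^2 + b*(-26*t - 41) + 5*t^2 + 13*t + 8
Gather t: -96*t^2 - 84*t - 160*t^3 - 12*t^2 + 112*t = -160*t^3 - 108*t^2 + 28*t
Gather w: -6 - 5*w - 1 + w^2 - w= w^2 - 6*w - 7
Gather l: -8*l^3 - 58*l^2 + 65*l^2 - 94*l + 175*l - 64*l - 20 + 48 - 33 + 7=-8*l^3 + 7*l^2 + 17*l + 2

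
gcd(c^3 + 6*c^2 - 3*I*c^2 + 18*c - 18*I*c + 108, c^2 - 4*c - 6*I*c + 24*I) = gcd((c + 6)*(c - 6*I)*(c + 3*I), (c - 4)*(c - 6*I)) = c - 6*I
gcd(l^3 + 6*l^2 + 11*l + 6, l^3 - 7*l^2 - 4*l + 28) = l + 2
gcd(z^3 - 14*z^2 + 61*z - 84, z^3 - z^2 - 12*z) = z - 4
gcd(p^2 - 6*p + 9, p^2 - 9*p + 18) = p - 3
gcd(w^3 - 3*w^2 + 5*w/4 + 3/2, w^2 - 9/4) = w - 3/2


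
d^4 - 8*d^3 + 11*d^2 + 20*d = d*(d - 5)*(d - 4)*(d + 1)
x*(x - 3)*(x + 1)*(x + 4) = x^4 + 2*x^3 - 11*x^2 - 12*x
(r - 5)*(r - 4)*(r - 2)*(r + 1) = r^4 - 10*r^3 + 27*r^2 - 2*r - 40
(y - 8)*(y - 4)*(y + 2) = y^3 - 10*y^2 + 8*y + 64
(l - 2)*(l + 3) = l^2 + l - 6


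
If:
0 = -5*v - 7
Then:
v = -7/5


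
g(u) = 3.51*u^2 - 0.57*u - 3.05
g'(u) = 7.02*u - 0.57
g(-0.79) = -0.41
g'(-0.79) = -6.12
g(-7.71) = 209.99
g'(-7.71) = -54.69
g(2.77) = 22.30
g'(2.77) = 18.88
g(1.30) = 2.14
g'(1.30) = 8.56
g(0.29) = -2.92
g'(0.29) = 1.47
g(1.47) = 3.70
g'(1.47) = 9.75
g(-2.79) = 25.86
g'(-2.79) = -20.16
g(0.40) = -2.72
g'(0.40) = 2.24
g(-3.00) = 30.25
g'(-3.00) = -21.63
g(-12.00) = 509.23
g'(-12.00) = -84.81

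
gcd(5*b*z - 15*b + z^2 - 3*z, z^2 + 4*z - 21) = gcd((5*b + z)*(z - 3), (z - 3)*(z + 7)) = z - 3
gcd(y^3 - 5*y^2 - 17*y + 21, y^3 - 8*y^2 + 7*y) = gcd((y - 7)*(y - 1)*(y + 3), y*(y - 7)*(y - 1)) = y^2 - 8*y + 7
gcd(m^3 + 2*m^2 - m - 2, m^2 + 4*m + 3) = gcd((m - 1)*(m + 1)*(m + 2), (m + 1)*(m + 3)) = m + 1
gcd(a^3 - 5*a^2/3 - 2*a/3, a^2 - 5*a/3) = a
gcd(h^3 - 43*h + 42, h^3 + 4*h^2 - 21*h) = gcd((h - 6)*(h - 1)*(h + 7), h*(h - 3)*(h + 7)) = h + 7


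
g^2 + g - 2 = (g - 1)*(g + 2)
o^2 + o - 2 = (o - 1)*(o + 2)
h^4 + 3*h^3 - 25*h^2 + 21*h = h*(h - 3)*(h - 1)*(h + 7)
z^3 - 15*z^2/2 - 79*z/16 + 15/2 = (z - 8)*(z - 3/4)*(z + 5/4)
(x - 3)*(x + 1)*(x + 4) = x^3 + 2*x^2 - 11*x - 12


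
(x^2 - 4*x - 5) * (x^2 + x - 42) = x^4 - 3*x^3 - 51*x^2 + 163*x + 210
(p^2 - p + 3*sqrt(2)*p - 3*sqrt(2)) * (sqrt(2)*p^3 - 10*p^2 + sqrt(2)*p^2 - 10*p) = sqrt(2)*p^5 - 4*p^4 - 31*sqrt(2)*p^3 + 4*p^2 + 30*sqrt(2)*p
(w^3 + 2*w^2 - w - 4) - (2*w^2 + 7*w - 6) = w^3 - 8*w + 2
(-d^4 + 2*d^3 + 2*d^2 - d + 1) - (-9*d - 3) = -d^4 + 2*d^3 + 2*d^2 + 8*d + 4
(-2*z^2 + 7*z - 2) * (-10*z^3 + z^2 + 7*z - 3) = 20*z^5 - 72*z^4 + 13*z^3 + 53*z^2 - 35*z + 6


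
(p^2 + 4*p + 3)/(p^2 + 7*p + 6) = (p + 3)/(p + 6)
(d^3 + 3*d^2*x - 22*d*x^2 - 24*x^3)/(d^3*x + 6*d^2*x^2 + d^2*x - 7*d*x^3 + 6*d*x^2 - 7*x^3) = (d^3 + 3*d^2*x - 22*d*x^2 - 24*x^3)/(x*(d^3 + 6*d^2*x + d^2 - 7*d*x^2 + 6*d*x - 7*x^2))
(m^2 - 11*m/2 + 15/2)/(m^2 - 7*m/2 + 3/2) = (2*m - 5)/(2*m - 1)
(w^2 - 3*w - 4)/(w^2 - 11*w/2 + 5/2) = 2*(w^2 - 3*w - 4)/(2*w^2 - 11*w + 5)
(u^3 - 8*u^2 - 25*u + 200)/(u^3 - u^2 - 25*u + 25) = (u - 8)/(u - 1)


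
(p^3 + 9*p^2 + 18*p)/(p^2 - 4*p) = (p^2 + 9*p + 18)/(p - 4)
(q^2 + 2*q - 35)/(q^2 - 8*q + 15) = (q + 7)/(q - 3)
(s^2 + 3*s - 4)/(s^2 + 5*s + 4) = (s - 1)/(s + 1)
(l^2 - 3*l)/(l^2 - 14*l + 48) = l*(l - 3)/(l^2 - 14*l + 48)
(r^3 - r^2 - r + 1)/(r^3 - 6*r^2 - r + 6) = (r - 1)/(r - 6)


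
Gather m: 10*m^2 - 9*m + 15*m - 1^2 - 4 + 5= 10*m^2 + 6*m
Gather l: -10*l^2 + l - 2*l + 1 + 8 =-10*l^2 - l + 9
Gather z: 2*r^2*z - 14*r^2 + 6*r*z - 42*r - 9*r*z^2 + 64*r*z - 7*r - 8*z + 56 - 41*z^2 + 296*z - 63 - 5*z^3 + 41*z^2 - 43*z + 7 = -14*r^2 - 9*r*z^2 - 49*r - 5*z^3 + z*(2*r^2 + 70*r + 245)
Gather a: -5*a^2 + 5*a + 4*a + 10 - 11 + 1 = -5*a^2 + 9*a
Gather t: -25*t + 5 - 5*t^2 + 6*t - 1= -5*t^2 - 19*t + 4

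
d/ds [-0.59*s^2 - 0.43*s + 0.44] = -1.18*s - 0.43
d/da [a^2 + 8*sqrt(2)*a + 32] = 2*a + 8*sqrt(2)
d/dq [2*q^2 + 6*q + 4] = 4*q + 6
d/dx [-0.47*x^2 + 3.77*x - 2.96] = 3.77 - 0.94*x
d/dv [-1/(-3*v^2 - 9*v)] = (-2*v - 3)/(3*v^2*(v + 3)^2)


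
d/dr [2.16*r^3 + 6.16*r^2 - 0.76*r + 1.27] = 6.48*r^2 + 12.32*r - 0.76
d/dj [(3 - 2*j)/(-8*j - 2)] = 7/(4*j + 1)^2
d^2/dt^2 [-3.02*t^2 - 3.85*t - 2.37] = -6.04000000000000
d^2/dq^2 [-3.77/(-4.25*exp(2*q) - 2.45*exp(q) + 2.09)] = (3.77*(8.5*exp(q) + 2.45)*(17.0*exp(q) + 4.9)*exp(q) - (64.09*exp(q) + 9.2365)*(4.25*exp(2*q) + 2.45*exp(q) - 2.09))*exp(q)/(4.25*exp(2*q) + 2.45*exp(q) - 2.09)^3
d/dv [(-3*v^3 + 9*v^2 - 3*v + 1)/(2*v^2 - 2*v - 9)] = (-6*v^4 + 12*v^3 + 69*v^2 - 166*v + 29)/(4*v^4 - 8*v^3 - 32*v^2 + 36*v + 81)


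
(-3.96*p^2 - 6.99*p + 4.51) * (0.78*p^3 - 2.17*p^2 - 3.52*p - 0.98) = -3.0888*p^5 + 3.141*p^4 + 32.6253*p^3 + 18.6989*p^2 - 9.025*p - 4.4198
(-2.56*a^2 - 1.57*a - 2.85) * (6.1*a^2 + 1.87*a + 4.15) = -15.616*a^4 - 14.3642*a^3 - 30.9449*a^2 - 11.845*a - 11.8275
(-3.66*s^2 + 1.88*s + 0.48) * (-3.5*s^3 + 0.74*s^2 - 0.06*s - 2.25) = 12.81*s^5 - 9.2884*s^4 - 0.0692*s^3 + 8.4774*s^2 - 4.2588*s - 1.08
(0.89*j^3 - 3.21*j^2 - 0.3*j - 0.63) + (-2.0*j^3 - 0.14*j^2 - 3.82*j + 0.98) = -1.11*j^3 - 3.35*j^2 - 4.12*j + 0.35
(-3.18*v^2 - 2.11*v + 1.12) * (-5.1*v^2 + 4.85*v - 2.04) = 16.218*v^4 - 4.662*v^3 - 9.4583*v^2 + 9.7364*v - 2.2848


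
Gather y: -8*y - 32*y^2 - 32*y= -32*y^2 - 40*y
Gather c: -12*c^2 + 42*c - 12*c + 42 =-12*c^2 + 30*c + 42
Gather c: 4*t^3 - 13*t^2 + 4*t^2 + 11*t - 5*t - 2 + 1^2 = 4*t^3 - 9*t^2 + 6*t - 1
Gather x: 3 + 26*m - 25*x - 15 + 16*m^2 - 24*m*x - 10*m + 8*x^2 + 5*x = 16*m^2 + 16*m + 8*x^2 + x*(-24*m - 20) - 12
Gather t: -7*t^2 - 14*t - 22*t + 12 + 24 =-7*t^2 - 36*t + 36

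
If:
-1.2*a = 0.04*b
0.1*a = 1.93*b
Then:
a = 0.00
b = 0.00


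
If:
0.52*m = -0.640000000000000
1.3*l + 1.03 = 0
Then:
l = -0.79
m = -1.23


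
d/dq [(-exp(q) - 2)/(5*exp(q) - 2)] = 12*exp(q)/(5*exp(q) - 2)^2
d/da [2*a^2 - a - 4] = 4*a - 1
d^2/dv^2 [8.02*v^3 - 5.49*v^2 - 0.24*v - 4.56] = 48.12*v - 10.98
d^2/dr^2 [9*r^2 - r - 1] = 18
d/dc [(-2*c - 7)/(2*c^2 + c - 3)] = (-4*c^2 - 2*c + (2*c + 7)*(4*c + 1) + 6)/(2*c^2 + c - 3)^2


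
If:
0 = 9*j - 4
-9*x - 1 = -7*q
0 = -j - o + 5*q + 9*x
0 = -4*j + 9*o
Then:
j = 4/9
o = 16/81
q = 133/972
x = -41/8748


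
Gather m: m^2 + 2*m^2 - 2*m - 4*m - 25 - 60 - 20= 3*m^2 - 6*m - 105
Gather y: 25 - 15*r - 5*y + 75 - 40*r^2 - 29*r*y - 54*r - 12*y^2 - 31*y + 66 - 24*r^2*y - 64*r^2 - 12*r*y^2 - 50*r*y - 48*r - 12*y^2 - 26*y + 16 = -104*r^2 - 117*r + y^2*(-12*r - 24) + y*(-24*r^2 - 79*r - 62) + 182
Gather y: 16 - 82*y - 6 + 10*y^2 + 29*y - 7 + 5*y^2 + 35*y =15*y^2 - 18*y + 3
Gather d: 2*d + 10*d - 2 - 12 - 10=12*d - 24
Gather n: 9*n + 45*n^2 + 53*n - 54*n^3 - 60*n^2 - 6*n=-54*n^3 - 15*n^2 + 56*n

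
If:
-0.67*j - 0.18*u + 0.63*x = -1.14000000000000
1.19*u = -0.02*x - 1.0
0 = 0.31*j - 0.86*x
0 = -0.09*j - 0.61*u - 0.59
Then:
No Solution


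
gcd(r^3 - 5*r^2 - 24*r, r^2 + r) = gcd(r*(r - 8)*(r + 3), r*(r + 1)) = r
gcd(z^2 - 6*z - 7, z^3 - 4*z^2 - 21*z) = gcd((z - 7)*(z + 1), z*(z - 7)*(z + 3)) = z - 7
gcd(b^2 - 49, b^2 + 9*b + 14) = b + 7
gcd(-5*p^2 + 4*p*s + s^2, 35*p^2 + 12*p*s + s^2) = 5*p + s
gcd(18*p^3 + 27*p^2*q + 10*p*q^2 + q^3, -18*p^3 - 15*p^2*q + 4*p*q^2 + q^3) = 6*p^2 + 7*p*q + q^2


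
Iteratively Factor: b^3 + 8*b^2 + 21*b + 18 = (b + 3)*(b^2 + 5*b + 6) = (b + 3)^2*(b + 2)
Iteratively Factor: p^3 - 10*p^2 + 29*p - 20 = (p - 5)*(p^2 - 5*p + 4) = (p - 5)*(p - 4)*(p - 1)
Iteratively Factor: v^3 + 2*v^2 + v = (v)*(v^2 + 2*v + 1) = v*(v + 1)*(v + 1)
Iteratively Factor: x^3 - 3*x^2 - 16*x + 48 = (x + 4)*(x^2 - 7*x + 12) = (x - 4)*(x + 4)*(x - 3)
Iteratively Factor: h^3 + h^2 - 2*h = (h)*(h^2 + h - 2) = h*(h + 2)*(h - 1)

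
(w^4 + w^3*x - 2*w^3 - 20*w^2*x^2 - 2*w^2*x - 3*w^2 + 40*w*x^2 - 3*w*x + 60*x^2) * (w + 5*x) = w^5 + 6*w^4*x - 2*w^4 - 15*w^3*x^2 - 12*w^3*x - 3*w^3 - 100*w^2*x^3 + 30*w^2*x^2 - 18*w^2*x + 200*w*x^3 + 45*w*x^2 + 300*x^3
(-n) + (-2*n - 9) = -3*n - 9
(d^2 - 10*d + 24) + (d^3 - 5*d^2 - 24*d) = d^3 - 4*d^2 - 34*d + 24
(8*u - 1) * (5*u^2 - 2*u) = 40*u^3 - 21*u^2 + 2*u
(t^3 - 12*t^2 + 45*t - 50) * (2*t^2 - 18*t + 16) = 2*t^5 - 42*t^4 + 322*t^3 - 1102*t^2 + 1620*t - 800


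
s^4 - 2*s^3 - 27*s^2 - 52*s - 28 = (s - 7)*(s + 1)*(s + 2)^2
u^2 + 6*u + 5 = (u + 1)*(u + 5)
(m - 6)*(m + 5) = m^2 - m - 30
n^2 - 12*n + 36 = (n - 6)^2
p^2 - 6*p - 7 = (p - 7)*(p + 1)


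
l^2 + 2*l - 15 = (l - 3)*(l + 5)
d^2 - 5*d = d*(d - 5)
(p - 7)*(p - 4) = p^2 - 11*p + 28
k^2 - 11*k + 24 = (k - 8)*(k - 3)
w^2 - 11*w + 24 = (w - 8)*(w - 3)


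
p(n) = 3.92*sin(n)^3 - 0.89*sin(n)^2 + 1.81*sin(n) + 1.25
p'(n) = 11.76*sin(n)^2*cos(n) - 1.78*sin(n)*cos(n) + 1.81*cos(n)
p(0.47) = 2.25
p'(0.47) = 3.05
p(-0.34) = 0.40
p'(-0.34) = 3.50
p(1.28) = 5.61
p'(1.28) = 3.12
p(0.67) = 2.97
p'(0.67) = 4.11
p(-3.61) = 2.25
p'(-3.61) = -3.04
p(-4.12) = 4.38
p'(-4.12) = -4.71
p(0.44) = 2.16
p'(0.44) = 2.88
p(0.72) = 3.18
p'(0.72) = 4.32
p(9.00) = 2.12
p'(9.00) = -2.80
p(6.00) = 0.59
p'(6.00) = 3.10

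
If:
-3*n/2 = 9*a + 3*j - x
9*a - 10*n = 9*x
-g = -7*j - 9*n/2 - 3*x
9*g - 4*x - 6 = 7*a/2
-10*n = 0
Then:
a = -4/99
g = 188/297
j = 32/297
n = 0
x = -4/99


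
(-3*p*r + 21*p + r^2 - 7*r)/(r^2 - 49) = (-3*p + r)/(r + 7)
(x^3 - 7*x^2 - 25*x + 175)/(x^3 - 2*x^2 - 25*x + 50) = (x - 7)/(x - 2)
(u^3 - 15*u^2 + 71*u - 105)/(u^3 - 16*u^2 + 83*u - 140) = (u - 3)/(u - 4)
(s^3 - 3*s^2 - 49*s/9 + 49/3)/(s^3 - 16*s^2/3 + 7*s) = (s + 7/3)/s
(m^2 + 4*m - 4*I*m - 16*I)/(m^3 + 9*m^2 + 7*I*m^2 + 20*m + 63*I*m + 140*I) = (m - 4*I)/(m^2 + m*(5 + 7*I) + 35*I)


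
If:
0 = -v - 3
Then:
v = -3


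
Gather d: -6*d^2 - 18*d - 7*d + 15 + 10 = -6*d^2 - 25*d + 25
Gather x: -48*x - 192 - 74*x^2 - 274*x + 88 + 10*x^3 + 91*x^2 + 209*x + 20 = 10*x^3 + 17*x^2 - 113*x - 84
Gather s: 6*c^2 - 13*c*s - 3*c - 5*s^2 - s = 6*c^2 - 3*c - 5*s^2 + s*(-13*c - 1)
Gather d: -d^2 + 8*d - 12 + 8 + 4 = -d^2 + 8*d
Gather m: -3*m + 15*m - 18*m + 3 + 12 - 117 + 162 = 60 - 6*m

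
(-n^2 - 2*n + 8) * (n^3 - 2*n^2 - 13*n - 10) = -n^5 + 25*n^3 + 20*n^2 - 84*n - 80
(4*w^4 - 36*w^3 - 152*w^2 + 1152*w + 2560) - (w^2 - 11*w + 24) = 4*w^4 - 36*w^3 - 153*w^2 + 1163*w + 2536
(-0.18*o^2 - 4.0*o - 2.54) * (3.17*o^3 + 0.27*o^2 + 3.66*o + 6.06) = -0.5706*o^5 - 12.7286*o^4 - 9.7906*o^3 - 16.4166*o^2 - 33.5364*o - 15.3924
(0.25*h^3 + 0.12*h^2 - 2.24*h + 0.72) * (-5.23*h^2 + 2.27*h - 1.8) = -1.3075*h^5 - 0.0601*h^4 + 11.5376*h^3 - 9.0664*h^2 + 5.6664*h - 1.296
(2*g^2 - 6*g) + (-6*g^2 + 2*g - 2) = -4*g^2 - 4*g - 2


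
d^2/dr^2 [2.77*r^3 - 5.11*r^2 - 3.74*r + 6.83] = 16.62*r - 10.22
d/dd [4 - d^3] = -3*d^2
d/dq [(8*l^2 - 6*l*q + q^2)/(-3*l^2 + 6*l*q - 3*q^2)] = 2*l*(5*l - 2*q)/(3*(-l^3 + 3*l^2*q - 3*l*q^2 + q^3))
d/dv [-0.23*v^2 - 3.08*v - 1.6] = -0.46*v - 3.08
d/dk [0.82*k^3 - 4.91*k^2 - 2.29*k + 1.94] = 2.46*k^2 - 9.82*k - 2.29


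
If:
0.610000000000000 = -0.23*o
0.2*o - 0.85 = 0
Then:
No Solution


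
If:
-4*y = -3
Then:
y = 3/4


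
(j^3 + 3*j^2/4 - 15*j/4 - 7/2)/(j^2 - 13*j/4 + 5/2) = (4*j^2 + 11*j + 7)/(4*j - 5)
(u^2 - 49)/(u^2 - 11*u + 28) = (u + 7)/(u - 4)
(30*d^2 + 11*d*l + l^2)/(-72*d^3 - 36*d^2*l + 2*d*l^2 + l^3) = (-5*d - l)/(12*d^2 + 4*d*l - l^2)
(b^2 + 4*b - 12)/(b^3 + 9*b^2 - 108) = (b - 2)/(b^2 + 3*b - 18)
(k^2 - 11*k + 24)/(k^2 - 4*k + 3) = (k - 8)/(k - 1)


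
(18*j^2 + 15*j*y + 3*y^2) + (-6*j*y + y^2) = 18*j^2 + 9*j*y + 4*y^2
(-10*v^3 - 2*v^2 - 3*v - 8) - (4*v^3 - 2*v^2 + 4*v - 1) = -14*v^3 - 7*v - 7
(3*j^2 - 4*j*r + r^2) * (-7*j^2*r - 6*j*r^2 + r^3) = -21*j^4*r + 10*j^3*r^2 + 20*j^2*r^3 - 10*j*r^4 + r^5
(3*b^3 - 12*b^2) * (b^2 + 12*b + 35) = 3*b^5 + 24*b^4 - 39*b^3 - 420*b^2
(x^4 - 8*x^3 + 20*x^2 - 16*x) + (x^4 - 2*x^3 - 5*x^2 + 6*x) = 2*x^4 - 10*x^3 + 15*x^2 - 10*x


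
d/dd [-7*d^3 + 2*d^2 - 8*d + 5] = -21*d^2 + 4*d - 8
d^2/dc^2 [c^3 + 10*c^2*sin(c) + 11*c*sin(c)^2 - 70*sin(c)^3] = -10*c^2*sin(c) + 40*c*cos(c) + 22*c*cos(2*c) + 6*c + 145*sin(c)/2 + 22*sin(2*c) - 315*sin(3*c)/2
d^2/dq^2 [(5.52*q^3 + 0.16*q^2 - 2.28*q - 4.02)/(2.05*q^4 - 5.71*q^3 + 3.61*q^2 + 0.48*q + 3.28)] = (46.3956000000001*q^9 + 4.03439999999955*q^8 - 371.32224*q^7 + 248.725895999999*q^6 + 62.5108679999996*q^5 - 595.466915999999*q^4 + 1457.921048*q^3 - 395.503404*q^2 + 24.76656*q + 103.969568)/(8.615125*q^12 - 71.988825*q^11 + 246.02829*q^10 - 433.658941*q^9 + 440.890578*q^8 - 385.340769*q^7 + 455.563297*q^6 - 371.481216*q^5 + 142.956312*q^4 - 150.079296*q^3 + 118.780608*q^2 + 15.492096*q + 35.287552)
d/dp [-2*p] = -2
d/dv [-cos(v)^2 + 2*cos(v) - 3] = 2*(cos(v) - 1)*sin(v)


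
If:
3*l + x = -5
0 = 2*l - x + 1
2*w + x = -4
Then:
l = -6/5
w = -13/10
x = -7/5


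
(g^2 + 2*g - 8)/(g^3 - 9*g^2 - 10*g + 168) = (g - 2)/(g^2 - 13*g + 42)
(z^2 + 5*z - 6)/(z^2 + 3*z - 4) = (z + 6)/(z + 4)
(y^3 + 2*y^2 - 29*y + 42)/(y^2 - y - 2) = (y^2 + 4*y - 21)/(y + 1)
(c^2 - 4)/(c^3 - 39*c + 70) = (c + 2)/(c^2 + 2*c - 35)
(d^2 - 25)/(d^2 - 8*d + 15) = (d + 5)/(d - 3)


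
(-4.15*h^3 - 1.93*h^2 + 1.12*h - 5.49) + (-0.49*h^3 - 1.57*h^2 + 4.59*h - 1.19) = -4.64*h^3 - 3.5*h^2 + 5.71*h - 6.68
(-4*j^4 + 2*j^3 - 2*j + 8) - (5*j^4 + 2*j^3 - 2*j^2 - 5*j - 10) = -9*j^4 + 2*j^2 + 3*j + 18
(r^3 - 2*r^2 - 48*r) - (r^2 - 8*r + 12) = r^3 - 3*r^2 - 40*r - 12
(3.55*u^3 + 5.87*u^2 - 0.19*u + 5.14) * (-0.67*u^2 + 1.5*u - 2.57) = -2.3785*u^5 + 1.3921*u^4 - 0.191199999999998*u^3 - 18.8147*u^2 + 8.1983*u - 13.2098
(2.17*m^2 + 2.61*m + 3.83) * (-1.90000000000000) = -4.123*m^2 - 4.959*m - 7.277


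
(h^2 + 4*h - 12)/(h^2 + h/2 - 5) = 2*(h + 6)/(2*h + 5)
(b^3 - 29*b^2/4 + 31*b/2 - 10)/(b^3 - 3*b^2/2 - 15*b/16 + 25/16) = 4*(b^2 - 6*b + 8)/(4*b^2 - b - 5)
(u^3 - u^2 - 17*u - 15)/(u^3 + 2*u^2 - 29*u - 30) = (u + 3)/(u + 6)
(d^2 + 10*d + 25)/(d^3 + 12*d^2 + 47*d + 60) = (d + 5)/(d^2 + 7*d + 12)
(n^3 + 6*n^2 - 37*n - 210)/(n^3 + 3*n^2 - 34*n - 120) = (n + 7)/(n + 4)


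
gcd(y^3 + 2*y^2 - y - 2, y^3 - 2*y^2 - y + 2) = y^2 - 1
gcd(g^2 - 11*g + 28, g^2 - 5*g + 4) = g - 4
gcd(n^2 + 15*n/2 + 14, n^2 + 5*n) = 1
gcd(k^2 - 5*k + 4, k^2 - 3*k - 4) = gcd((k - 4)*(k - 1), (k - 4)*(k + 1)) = k - 4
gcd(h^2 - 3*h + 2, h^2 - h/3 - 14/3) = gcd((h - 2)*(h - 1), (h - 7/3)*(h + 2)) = 1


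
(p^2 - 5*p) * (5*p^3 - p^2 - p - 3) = 5*p^5 - 26*p^4 + 4*p^3 + 2*p^2 + 15*p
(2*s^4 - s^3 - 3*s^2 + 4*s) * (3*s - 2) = 6*s^5 - 7*s^4 - 7*s^3 + 18*s^2 - 8*s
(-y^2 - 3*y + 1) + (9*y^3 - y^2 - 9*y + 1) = 9*y^3 - 2*y^2 - 12*y + 2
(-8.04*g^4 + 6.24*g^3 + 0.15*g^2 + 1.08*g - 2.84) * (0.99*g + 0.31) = -7.9596*g^5 + 3.6852*g^4 + 2.0829*g^3 + 1.1157*g^2 - 2.4768*g - 0.8804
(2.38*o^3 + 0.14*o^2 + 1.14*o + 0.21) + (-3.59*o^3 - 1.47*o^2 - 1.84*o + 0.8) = -1.21*o^3 - 1.33*o^2 - 0.7*o + 1.01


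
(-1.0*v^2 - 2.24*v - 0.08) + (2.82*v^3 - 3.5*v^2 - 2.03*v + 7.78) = 2.82*v^3 - 4.5*v^2 - 4.27*v + 7.7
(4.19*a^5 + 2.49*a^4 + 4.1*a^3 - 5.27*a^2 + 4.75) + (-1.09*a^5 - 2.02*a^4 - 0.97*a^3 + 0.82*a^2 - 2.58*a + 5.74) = 3.1*a^5 + 0.47*a^4 + 3.13*a^3 - 4.45*a^2 - 2.58*a + 10.49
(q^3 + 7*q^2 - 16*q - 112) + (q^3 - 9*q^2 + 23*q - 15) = 2*q^3 - 2*q^2 + 7*q - 127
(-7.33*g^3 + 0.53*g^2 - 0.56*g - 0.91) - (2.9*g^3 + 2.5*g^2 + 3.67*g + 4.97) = -10.23*g^3 - 1.97*g^2 - 4.23*g - 5.88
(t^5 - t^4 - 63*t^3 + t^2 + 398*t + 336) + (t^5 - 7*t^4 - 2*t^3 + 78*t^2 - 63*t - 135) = 2*t^5 - 8*t^4 - 65*t^3 + 79*t^2 + 335*t + 201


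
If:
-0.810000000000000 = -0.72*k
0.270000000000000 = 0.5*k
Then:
No Solution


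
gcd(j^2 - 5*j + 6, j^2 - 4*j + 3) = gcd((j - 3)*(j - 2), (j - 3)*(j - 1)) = j - 3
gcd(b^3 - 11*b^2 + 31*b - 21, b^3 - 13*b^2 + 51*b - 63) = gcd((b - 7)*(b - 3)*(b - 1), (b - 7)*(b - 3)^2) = b^2 - 10*b + 21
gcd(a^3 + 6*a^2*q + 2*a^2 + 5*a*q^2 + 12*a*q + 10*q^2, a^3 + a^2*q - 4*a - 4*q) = a^2 + a*q + 2*a + 2*q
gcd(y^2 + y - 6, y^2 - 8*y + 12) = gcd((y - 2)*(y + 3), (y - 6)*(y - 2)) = y - 2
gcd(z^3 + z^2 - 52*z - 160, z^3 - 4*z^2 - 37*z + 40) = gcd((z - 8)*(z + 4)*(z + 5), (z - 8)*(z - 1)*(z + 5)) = z^2 - 3*z - 40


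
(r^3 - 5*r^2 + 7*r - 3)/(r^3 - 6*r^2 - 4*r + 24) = (r^3 - 5*r^2 + 7*r - 3)/(r^3 - 6*r^2 - 4*r + 24)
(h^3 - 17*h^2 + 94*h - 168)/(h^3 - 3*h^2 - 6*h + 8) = (h^2 - 13*h + 42)/(h^2 + h - 2)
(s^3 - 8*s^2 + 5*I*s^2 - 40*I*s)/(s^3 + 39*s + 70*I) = s*(s - 8)/(s^2 - 5*I*s + 14)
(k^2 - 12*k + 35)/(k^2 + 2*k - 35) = (k - 7)/(k + 7)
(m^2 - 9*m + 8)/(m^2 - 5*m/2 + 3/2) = 2*(m - 8)/(2*m - 3)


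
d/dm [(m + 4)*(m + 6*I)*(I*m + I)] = 3*I*m^2 + m*(-12 + 10*I) - 30 + 4*I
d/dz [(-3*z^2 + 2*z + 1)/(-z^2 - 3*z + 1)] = (11*z^2 - 4*z + 5)/(z^4 + 6*z^3 + 7*z^2 - 6*z + 1)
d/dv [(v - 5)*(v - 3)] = 2*v - 8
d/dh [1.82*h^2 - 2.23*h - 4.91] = 3.64*h - 2.23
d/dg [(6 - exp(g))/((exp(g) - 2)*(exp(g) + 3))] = (exp(g) - 12)*exp(2*g)/(exp(4*g) + 2*exp(3*g) - 11*exp(2*g) - 12*exp(g) + 36)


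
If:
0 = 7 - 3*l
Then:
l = 7/3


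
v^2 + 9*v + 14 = (v + 2)*(v + 7)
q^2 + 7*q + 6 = (q + 1)*(q + 6)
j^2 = j^2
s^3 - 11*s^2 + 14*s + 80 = (s - 8)*(s - 5)*(s + 2)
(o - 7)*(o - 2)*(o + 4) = o^3 - 5*o^2 - 22*o + 56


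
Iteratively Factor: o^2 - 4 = (o + 2)*(o - 2)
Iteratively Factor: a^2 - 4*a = (a)*(a - 4)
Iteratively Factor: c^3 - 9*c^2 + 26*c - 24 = (c - 2)*(c^2 - 7*c + 12) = (c - 4)*(c - 2)*(c - 3)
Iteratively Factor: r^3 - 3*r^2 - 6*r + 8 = (r - 4)*(r^2 + r - 2) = (r - 4)*(r - 1)*(r + 2)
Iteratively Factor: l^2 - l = (l)*(l - 1)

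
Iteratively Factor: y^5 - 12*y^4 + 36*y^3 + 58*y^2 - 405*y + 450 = (y - 5)*(y^4 - 7*y^3 + y^2 + 63*y - 90) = (y - 5)*(y - 2)*(y^3 - 5*y^2 - 9*y + 45) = (y - 5)*(y - 3)*(y - 2)*(y^2 - 2*y - 15) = (y - 5)*(y - 3)*(y - 2)*(y + 3)*(y - 5)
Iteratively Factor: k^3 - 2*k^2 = (k - 2)*(k^2) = k*(k - 2)*(k)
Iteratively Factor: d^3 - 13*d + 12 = (d - 3)*(d^2 + 3*d - 4) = (d - 3)*(d - 1)*(d + 4)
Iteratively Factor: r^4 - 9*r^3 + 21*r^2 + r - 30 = (r - 2)*(r^3 - 7*r^2 + 7*r + 15) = (r - 3)*(r - 2)*(r^2 - 4*r - 5) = (r - 5)*(r - 3)*(r - 2)*(r + 1)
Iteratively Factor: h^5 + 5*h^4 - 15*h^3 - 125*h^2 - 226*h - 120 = (h + 2)*(h^4 + 3*h^3 - 21*h^2 - 83*h - 60) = (h + 2)*(h + 3)*(h^3 - 21*h - 20) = (h - 5)*(h + 2)*(h + 3)*(h^2 + 5*h + 4) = (h - 5)*(h + 2)*(h + 3)*(h + 4)*(h + 1)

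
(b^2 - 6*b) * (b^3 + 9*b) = b^5 - 6*b^4 + 9*b^3 - 54*b^2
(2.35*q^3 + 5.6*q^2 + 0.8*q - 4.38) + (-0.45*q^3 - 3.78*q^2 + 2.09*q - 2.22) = 1.9*q^3 + 1.82*q^2 + 2.89*q - 6.6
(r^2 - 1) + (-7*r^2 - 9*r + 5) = -6*r^2 - 9*r + 4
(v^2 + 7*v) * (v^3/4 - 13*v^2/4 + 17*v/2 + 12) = v^5/4 - 3*v^4/2 - 57*v^3/4 + 143*v^2/2 + 84*v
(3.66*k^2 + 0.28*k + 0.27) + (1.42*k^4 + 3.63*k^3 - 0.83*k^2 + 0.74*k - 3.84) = 1.42*k^4 + 3.63*k^3 + 2.83*k^2 + 1.02*k - 3.57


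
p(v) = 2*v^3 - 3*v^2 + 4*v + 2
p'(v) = 6*v^2 - 6*v + 4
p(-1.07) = -8.16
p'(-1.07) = 17.29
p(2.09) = 15.51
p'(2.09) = 17.67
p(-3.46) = -130.60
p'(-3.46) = 96.59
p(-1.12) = -9.05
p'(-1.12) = 18.25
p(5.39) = 249.59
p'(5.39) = 145.97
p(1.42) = 7.36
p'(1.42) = 7.58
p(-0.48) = -0.83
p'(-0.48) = 8.26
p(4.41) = 132.83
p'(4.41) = 94.23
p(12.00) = 3074.00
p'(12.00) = 796.00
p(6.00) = 350.00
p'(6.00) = 184.00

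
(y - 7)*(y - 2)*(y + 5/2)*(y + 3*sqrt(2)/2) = y^4 - 13*y^3/2 + 3*sqrt(2)*y^3/2 - 39*sqrt(2)*y^2/4 - 17*y^2/2 - 51*sqrt(2)*y/4 + 35*y + 105*sqrt(2)/2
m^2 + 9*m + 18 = (m + 3)*(m + 6)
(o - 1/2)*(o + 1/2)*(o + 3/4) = o^3 + 3*o^2/4 - o/4 - 3/16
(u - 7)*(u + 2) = u^2 - 5*u - 14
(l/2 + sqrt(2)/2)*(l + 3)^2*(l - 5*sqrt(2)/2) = l^4/2 - 3*sqrt(2)*l^3/4 + 3*l^3 - 9*sqrt(2)*l^2/2 + 2*l^2 - 15*l - 27*sqrt(2)*l/4 - 45/2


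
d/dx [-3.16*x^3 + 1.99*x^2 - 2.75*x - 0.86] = -9.48*x^2 + 3.98*x - 2.75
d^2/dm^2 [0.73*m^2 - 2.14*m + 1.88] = 1.46000000000000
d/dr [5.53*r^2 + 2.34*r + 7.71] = 11.06*r + 2.34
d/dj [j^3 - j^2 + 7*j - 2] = 3*j^2 - 2*j + 7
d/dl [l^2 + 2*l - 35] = 2*l + 2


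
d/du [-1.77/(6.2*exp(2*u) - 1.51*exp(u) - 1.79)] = (21.948*exp(u) - 2.6727)*exp(u)/(-6.2*exp(2*u) + 1.51*exp(u) + 1.79)^2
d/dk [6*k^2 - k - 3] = 12*k - 1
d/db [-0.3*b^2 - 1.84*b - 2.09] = -0.6*b - 1.84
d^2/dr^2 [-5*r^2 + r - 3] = -10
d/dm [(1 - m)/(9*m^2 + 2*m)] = (9*m^2 - 18*m - 2)/(m^2*(81*m^2 + 36*m + 4))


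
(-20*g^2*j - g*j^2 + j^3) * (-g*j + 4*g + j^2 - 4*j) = 20*g^3*j^2 - 80*g^3*j - 19*g^2*j^3 + 76*g^2*j^2 - 2*g*j^4 + 8*g*j^3 + j^5 - 4*j^4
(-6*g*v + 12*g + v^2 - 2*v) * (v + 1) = -6*g*v^2 + 6*g*v + 12*g + v^3 - v^2 - 2*v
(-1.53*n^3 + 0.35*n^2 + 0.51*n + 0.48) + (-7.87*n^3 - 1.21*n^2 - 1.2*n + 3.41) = -9.4*n^3 - 0.86*n^2 - 0.69*n + 3.89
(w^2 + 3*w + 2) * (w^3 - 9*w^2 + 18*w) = w^5 - 6*w^4 - 7*w^3 + 36*w^2 + 36*w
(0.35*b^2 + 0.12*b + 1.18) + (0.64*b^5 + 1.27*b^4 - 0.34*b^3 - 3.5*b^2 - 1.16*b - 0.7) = 0.64*b^5 + 1.27*b^4 - 0.34*b^3 - 3.15*b^2 - 1.04*b + 0.48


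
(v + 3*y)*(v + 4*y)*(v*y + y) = v^3*y + 7*v^2*y^2 + v^2*y + 12*v*y^3 + 7*v*y^2 + 12*y^3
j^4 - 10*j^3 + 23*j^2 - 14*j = j*(j - 7)*(j - 2)*(j - 1)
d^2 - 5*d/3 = d*(d - 5/3)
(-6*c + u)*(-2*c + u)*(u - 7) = 12*c^2*u - 84*c^2 - 8*c*u^2 + 56*c*u + u^3 - 7*u^2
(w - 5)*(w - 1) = w^2 - 6*w + 5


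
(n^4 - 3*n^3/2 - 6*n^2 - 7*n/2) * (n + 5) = n^5 + 7*n^4/2 - 27*n^3/2 - 67*n^2/2 - 35*n/2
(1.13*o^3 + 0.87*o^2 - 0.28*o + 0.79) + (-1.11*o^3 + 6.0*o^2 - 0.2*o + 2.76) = 0.0199999999999998*o^3 + 6.87*o^2 - 0.48*o + 3.55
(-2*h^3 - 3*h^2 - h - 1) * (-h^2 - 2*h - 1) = 2*h^5 + 7*h^4 + 9*h^3 + 6*h^2 + 3*h + 1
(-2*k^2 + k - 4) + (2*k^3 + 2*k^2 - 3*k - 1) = 2*k^3 - 2*k - 5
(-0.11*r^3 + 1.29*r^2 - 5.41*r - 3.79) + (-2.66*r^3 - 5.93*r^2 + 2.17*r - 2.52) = -2.77*r^3 - 4.64*r^2 - 3.24*r - 6.31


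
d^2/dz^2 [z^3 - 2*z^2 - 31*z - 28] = 6*z - 4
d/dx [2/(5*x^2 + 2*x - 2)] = 4*(-5*x - 1)/(5*x^2 + 2*x - 2)^2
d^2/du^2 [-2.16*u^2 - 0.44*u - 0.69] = -4.32000000000000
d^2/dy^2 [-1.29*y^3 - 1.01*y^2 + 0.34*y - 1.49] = -7.74*y - 2.02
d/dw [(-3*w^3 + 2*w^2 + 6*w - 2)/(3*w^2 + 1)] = (-9*w^4 - 27*w^2 + 16*w + 6)/(9*w^4 + 6*w^2 + 1)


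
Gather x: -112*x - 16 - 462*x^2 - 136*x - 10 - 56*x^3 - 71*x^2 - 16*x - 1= -56*x^3 - 533*x^2 - 264*x - 27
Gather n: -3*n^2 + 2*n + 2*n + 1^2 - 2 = -3*n^2 + 4*n - 1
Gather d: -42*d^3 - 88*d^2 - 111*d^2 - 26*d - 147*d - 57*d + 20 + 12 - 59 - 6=-42*d^3 - 199*d^2 - 230*d - 33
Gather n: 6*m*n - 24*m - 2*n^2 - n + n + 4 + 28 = 6*m*n - 24*m - 2*n^2 + 32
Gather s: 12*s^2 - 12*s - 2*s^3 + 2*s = -2*s^3 + 12*s^2 - 10*s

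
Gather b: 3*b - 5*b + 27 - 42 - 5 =-2*b - 20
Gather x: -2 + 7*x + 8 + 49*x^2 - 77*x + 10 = 49*x^2 - 70*x + 16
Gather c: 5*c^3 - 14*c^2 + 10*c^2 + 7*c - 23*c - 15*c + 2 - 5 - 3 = 5*c^3 - 4*c^2 - 31*c - 6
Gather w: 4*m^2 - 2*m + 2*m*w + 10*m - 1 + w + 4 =4*m^2 + 8*m + w*(2*m + 1) + 3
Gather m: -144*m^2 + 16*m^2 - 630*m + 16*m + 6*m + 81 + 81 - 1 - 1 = -128*m^2 - 608*m + 160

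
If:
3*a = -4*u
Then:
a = -4*u/3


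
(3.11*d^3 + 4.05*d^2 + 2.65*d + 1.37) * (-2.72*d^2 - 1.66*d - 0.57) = -8.4592*d^5 - 16.1786*d^4 - 15.7037*d^3 - 10.4339*d^2 - 3.7847*d - 0.7809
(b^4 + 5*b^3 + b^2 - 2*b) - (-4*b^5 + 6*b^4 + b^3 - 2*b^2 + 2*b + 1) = 4*b^5 - 5*b^4 + 4*b^3 + 3*b^2 - 4*b - 1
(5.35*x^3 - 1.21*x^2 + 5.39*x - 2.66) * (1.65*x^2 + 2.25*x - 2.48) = 8.8275*x^5 + 10.041*x^4 - 7.097*x^3 + 10.7393*x^2 - 19.3522*x + 6.5968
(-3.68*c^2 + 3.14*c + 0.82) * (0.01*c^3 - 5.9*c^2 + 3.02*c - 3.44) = -0.0368*c^5 + 21.7434*c^4 - 29.6314*c^3 + 17.304*c^2 - 8.3252*c - 2.8208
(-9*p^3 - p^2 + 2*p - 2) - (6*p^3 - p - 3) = -15*p^3 - p^2 + 3*p + 1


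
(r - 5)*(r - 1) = r^2 - 6*r + 5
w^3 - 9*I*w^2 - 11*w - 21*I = (w - 7*I)*(w - 3*I)*(w + I)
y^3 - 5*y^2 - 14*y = y*(y - 7)*(y + 2)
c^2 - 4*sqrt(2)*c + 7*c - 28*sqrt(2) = (c + 7)*(c - 4*sqrt(2))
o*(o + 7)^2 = o^3 + 14*o^2 + 49*o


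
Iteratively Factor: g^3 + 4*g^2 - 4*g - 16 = (g + 2)*(g^2 + 2*g - 8) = (g + 2)*(g + 4)*(g - 2)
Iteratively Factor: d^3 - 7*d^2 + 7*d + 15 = (d - 5)*(d^2 - 2*d - 3) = (d - 5)*(d + 1)*(d - 3)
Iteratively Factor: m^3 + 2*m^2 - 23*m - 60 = (m + 4)*(m^2 - 2*m - 15) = (m + 3)*(m + 4)*(m - 5)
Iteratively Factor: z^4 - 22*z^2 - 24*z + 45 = (z - 5)*(z^3 + 5*z^2 + 3*z - 9) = (z - 5)*(z - 1)*(z^2 + 6*z + 9) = (z - 5)*(z - 1)*(z + 3)*(z + 3)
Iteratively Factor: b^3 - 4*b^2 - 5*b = (b)*(b^2 - 4*b - 5) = b*(b + 1)*(b - 5)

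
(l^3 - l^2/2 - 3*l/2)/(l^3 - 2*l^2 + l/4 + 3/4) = 2*l*(l + 1)/(2*l^2 - l - 1)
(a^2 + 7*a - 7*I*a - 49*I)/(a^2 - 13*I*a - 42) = (a + 7)/(a - 6*I)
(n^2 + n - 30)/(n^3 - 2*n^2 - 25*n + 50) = (n + 6)/(n^2 + 3*n - 10)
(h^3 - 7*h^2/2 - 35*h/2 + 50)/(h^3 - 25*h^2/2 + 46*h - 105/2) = (h^2 - h - 20)/(h^2 - 10*h + 21)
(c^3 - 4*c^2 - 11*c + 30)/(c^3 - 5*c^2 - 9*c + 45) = (c - 2)/(c - 3)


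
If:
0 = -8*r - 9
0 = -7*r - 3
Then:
No Solution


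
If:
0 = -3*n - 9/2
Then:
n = -3/2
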